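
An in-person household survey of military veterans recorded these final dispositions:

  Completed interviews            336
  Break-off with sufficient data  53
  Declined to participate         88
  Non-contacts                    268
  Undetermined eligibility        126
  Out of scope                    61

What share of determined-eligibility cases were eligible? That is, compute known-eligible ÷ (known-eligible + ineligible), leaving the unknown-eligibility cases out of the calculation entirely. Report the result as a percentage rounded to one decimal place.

92.4%

Determined eligible = 336 + 53 + 88 + 268 = 745
e = 745 / (745 + 61) = 745 / 806 = 0.9243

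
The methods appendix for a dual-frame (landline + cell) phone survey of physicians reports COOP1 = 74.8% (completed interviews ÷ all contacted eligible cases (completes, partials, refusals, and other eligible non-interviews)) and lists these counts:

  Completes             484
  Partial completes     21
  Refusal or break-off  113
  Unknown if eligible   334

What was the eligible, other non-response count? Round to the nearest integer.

COOP1 = 484 / D = 0.748
D = 484 / 0.748 = 647.1
Remaining denominator categories sum to 618
eligible, other non-response = 647.1 − 618 ≈ 29

29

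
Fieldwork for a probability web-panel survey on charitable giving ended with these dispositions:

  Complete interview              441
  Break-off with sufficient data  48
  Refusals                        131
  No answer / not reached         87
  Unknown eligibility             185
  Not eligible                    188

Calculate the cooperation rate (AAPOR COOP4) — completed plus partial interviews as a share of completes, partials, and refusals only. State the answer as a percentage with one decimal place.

78.9%

Num = 441 + 48 = 489
Denom = 441 + 48 + 131 = 620
COOP4 = 489 / 620 = 0.7887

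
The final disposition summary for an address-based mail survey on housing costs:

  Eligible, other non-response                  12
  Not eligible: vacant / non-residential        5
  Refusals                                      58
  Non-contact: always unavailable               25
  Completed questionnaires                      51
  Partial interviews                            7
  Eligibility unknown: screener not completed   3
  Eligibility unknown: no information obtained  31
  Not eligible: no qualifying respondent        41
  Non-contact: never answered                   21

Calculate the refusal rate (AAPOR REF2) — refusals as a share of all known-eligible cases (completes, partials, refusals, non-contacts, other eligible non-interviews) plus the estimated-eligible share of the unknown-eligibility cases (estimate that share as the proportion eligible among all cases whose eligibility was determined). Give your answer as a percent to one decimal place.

28.9%

Non-contacts = 21 + 25 = 46
Unknown eligibility = 3 + 31 = 34
Out of scope = 41 + 5 = 46
Top: 58
Eligible (known): 51 + 7 + 58 + 46 + 12 = 174
e = 174 / (174 + 46) = 174 / 220 = 0.7909
Estimated eligible among unknowns: 0.7909 × 34 = 26.89
Denom: 174 + 26.89 = 200.89
REF2 = 58 / 200.89 = 0.2887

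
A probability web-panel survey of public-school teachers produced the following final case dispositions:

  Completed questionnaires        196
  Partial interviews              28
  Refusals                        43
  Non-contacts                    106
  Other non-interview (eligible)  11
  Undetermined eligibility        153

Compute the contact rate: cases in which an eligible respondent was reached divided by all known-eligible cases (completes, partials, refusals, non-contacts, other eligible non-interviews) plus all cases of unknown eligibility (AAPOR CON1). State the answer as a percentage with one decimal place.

Num = 196 + 28 + 43 + 11 = 278
Base = 196 + 28 + 43 + 106 + 11 + 153 = 537
CON1 = 278 / 537 = 0.5177

51.8%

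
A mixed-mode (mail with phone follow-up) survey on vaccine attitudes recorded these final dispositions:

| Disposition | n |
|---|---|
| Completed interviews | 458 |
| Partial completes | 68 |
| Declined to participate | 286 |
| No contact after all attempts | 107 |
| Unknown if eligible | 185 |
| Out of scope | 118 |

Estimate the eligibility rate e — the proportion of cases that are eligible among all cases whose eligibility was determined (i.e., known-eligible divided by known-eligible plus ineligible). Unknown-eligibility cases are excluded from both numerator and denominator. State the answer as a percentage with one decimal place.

88.6%

Eligible (known) → 458 + 68 + 286 + 107 = 919
e = 919 / (919 + 118) = 919 / 1037 = 0.8862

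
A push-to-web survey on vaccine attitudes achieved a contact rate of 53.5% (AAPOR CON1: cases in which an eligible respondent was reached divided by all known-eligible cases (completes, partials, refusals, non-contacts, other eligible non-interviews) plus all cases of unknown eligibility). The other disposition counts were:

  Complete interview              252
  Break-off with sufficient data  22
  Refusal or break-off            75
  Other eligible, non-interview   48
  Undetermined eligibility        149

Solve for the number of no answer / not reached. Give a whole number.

Numerator → 252 + 22 + 75 + 48 = 397
CON1 = 397 / D = 0.535
D = 397 / 0.535 = 742.1
Other denominator terms total 546
no answer / not reached = 742.1 − 546 ≈ 196

196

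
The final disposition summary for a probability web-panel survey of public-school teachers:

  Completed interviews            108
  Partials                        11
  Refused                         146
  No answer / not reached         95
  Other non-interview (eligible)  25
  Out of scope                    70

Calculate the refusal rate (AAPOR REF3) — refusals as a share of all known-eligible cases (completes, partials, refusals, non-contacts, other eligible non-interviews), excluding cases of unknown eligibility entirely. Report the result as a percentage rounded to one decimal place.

Top → 146
Denom → 108 + 11 + 146 + 95 + 25 = 385
REF3 = 146 / 385 = 0.3792

37.9%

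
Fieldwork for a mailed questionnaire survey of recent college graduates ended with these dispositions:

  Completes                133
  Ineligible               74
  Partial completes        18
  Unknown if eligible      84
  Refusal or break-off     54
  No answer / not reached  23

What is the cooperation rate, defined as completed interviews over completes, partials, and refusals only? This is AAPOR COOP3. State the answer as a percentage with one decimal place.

Num = 133
Denominator = 133 + 18 + 54 = 205
COOP3 = 133 / 205 = 0.6488

64.9%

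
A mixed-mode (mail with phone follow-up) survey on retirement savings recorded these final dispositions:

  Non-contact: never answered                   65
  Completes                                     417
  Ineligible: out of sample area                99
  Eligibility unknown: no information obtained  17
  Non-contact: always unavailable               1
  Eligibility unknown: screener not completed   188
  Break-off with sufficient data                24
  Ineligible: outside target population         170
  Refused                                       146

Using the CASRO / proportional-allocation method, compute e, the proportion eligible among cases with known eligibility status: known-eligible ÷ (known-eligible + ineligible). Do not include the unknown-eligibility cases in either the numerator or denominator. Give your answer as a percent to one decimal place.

Never reached = 65 + 1 = 66
Unknown if eligible = 188 + 17 = 205
Ineligible = 170 + 99 = 269
Eligible (known) = 417 + 24 + 146 + 66 = 653
e = 653 / (653 + 269) = 653 / 922 = 0.7082

70.8%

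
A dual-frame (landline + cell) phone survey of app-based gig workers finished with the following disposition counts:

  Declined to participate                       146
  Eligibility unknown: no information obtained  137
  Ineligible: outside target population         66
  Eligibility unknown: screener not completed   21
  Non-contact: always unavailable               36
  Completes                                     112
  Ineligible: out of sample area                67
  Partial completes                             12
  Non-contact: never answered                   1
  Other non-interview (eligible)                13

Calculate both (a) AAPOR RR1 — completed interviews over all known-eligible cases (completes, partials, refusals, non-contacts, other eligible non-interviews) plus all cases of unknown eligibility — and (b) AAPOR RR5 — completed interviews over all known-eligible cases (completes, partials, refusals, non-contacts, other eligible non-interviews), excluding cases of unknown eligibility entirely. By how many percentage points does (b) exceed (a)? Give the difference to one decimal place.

No contact after all attempts = 1 + 36 = 37
Unknown eligibility = 21 + 137 = 158
Ineligible = 66 + 67 = 133
Top: 112
Denom: 112 + 12 + 146 + 37 + 13 + 158 = 478
RR1 = 112 / 478 = 0.2343
Denom: 112 + 12 + 146 + 37 + 13 = 320
RR5 = 112 / 320 = 0.3500
Difference = 35.00 − 23.43 = 11.57 percentage points

11.6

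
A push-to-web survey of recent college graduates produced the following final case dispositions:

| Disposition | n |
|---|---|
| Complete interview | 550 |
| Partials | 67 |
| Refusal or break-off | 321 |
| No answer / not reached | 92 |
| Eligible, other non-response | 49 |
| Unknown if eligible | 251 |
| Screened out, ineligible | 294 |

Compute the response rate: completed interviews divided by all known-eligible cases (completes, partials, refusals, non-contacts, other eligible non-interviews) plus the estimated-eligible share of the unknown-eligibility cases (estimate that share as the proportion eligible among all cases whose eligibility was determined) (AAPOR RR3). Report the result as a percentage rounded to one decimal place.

43.1%

Top → 550
Known eligible → 550 + 67 + 321 + 92 + 49 = 1079
e = 1079 / (1079 + 294) = 1079 / 1373 = 0.7859
e × U → 0.7859 × 251 = 197.26
Denom → 1079 + 197.26 = 1276.26
RR3 = 550 / 1276.26 = 0.4309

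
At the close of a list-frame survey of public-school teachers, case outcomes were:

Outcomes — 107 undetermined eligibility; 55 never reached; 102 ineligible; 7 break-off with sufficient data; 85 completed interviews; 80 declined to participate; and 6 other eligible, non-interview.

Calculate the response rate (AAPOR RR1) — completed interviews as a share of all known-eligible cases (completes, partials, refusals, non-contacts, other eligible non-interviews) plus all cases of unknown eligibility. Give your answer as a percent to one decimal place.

Top: 85
Base: 85 + 7 + 80 + 55 + 6 + 107 = 340
RR1 = 85 / 340 = 0.2500

25.0%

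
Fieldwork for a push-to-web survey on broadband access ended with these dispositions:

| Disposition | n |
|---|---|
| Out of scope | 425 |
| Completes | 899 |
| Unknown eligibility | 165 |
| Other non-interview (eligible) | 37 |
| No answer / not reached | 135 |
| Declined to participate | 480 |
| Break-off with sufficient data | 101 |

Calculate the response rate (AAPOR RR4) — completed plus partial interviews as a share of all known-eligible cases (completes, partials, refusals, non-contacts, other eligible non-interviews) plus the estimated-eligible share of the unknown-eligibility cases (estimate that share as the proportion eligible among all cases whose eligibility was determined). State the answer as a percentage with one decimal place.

56.1%

Top = 899 + 101 = 1000
Determined eligible = 899 + 101 + 480 + 135 + 37 = 1652
e = 1652 / (1652 + 425) = 1652 / 2077 = 0.7954
Estimated eligible among unknowns = 0.7954 × 165 = 131.24
Base = 1652 + 131.24 = 1783.24
RR4 = 1000 / 1783.24 = 0.5608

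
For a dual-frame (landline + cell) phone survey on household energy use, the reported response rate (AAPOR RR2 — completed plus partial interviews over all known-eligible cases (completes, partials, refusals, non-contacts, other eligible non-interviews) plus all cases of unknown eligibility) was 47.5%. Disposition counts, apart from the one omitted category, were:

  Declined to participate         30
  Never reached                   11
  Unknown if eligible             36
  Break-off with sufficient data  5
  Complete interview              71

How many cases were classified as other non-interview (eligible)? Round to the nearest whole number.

7

Numerator → 71 + 5 = 76
RR2 = 76 / D = 0.475
D = 76 / 0.475 = 160.0
Other denominator terms total 153
other non-interview (eligible) = 160.0 − 153 ≈ 7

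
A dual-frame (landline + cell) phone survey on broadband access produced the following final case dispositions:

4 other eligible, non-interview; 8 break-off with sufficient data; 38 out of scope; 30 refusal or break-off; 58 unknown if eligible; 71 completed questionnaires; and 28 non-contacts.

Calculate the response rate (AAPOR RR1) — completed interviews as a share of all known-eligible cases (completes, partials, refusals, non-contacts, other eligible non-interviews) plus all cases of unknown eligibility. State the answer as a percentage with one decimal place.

35.7%

Numerator: 71
Denominator: 71 + 8 + 30 + 28 + 4 + 58 = 199
RR1 = 71 / 199 = 0.3568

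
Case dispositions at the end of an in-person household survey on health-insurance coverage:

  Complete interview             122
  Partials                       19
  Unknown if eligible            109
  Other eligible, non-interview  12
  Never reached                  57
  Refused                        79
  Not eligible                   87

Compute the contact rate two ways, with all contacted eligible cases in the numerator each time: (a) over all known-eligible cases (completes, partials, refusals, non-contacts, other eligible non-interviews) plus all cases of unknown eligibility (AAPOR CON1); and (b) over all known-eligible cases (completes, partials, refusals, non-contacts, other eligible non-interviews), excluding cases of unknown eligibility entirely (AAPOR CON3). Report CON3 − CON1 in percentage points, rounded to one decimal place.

22.0

Numerator: 122 + 19 + 79 + 12 = 232
Denom: 122 + 19 + 79 + 57 + 12 + 109 = 398
CON1 = 232 / 398 = 0.5829
Denom: 122 + 19 + 79 + 57 + 12 = 289
CON3 = 232 / 289 = 0.8028
Difference = 80.28 − 58.29 = 21.99 percentage points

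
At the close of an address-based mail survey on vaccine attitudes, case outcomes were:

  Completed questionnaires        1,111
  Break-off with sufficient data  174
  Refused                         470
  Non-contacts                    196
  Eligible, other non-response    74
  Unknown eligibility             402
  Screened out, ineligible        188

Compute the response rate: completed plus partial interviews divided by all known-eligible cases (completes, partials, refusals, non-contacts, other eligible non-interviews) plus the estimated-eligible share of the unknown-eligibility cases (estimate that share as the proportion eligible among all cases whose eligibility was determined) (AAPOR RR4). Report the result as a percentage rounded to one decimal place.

Num = 1111 + 174 = 1285
Eligible (known) = 1111 + 174 + 470 + 196 + 74 = 2025
e = 2025 / (2025 + 188) = 2025 / 2213 = 0.9150
Eligible share of unknowns = 0.9150 × 402 = 367.83
Denom = 2025 + 367.83 = 2392.83
RR4 = 1285 / 2392.83 = 0.5370

53.7%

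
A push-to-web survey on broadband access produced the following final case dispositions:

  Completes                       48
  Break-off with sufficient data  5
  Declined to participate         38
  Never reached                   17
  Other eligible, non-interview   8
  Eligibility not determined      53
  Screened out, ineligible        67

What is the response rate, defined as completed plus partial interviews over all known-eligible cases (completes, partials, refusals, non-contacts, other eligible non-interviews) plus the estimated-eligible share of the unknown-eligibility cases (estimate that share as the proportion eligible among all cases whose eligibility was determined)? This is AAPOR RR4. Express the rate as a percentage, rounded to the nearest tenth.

35.4%

Top: 48 + 5 = 53
Known eligible: 48 + 5 + 38 + 17 + 8 = 116
e = 116 / (116 + 67) = 116 / 183 = 0.6339
Eligible share of unknowns: 0.6339 × 53 = 33.60
Base: 116 + 33.60 = 149.60
RR4 = 53 / 149.60 = 0.3543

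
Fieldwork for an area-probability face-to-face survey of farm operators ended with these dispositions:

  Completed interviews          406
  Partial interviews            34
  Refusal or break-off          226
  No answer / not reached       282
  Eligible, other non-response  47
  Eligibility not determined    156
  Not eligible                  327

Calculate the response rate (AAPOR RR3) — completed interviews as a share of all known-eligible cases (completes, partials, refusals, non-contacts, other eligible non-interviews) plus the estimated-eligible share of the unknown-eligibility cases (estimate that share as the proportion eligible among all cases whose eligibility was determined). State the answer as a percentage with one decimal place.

Numerator → 406
Eligible (known) → 406 + 34 + 226 + 282 + 47 = 995
e = 995 / (995 + 327) = 995 / 1322 = 0.7526
Estimated eligible among unknowns → 0.7526 × 156 = 117.41
Denominator → 995 + 117.41 = 1112.41
RR3 = 406 / 1112.41 = 0.3650

36.5%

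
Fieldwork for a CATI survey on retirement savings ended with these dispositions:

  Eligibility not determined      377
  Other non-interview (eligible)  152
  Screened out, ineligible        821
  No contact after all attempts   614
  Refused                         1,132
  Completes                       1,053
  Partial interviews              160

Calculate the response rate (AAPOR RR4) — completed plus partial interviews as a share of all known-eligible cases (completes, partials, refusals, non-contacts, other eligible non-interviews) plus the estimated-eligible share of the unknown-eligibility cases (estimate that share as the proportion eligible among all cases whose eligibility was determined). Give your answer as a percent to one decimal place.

35.6%

Numerator = 1053 + 160 = 1213
Determined eligible = 1053 + 160 + 1132 + 614 + 152 = 3111
e = 3111 / (3111 + 821) = 3111 / 3932 = 0.7912
Estimated eligible among unknowns = 0.7912 × 377 = 298.28
Denominator = 3111 + 298.28 = 3409.28
RR4 = 1213 / 3409.28 = 0.3558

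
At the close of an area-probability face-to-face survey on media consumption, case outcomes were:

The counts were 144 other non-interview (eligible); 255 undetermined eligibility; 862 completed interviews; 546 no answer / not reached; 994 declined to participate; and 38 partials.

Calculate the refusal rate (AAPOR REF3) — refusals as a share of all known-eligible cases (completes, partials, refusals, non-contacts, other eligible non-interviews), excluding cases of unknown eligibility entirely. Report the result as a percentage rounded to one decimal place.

Numerator = 994
Base = 862 + 38 + 994 + 546 + 144 = 2584
REF3 = 994 / 2584 = 0.3847

38.5%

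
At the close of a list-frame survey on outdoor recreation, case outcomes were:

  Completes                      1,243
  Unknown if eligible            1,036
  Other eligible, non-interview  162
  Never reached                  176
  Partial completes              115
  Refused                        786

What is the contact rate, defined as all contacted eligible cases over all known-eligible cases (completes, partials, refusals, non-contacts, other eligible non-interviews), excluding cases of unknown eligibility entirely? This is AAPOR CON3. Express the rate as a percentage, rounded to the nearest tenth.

Top = 1243 + 115 + 786 + 162 = 2306
Base = 1243 + 115 + 786 + 176 + 162 = 2482
CON3 = 2306 / 2482 = 0.9291

92.9%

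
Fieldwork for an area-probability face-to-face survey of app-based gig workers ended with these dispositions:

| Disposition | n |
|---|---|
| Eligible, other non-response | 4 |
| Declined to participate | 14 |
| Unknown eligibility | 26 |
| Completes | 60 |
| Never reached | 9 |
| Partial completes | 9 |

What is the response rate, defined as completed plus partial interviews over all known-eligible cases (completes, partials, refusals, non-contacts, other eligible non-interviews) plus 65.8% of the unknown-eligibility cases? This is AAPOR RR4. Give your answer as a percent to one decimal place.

61.0%

Numerator: 60 + 9 = 69
Eligible (known): 60 + 9 + 14 + 9 + 4 = 96
Estimated eligible among unknowns: 0.6580 × 26 = 17.11
Denominator: 96 + 17.11 = 113.11
RR4 = 69 / 113.11 = 0.6100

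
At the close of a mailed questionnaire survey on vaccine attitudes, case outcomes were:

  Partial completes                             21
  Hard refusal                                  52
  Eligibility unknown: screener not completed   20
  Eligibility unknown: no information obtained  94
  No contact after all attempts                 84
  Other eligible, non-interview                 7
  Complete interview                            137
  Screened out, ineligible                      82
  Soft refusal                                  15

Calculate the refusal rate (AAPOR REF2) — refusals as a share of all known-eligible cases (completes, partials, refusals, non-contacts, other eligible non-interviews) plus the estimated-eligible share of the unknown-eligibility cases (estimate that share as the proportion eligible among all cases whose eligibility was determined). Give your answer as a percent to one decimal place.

16.5%

Refused = 52 + 15 = 67
Unknown eligibility = 20 + 94 = 114
Num → 67
Determined eligible → 137 + 21 + 67 + 84 + 7 = 316
e = 316 / (316 + 82) = 316 / 398 = 0.7940
e × U → 0.7940 × 114 = 90.52
Base → 316 + 90.52 = 406.52
REF2 = 67 / 406.52 = 0.1648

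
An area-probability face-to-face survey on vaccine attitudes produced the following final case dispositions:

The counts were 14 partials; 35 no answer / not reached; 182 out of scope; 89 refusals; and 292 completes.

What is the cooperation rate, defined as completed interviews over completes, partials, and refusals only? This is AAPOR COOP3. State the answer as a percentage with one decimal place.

Numerator = 292
Denominator = 292 + 14 + 89 = 395
COOP3 = 292 / 395 = 0.7392

73.9%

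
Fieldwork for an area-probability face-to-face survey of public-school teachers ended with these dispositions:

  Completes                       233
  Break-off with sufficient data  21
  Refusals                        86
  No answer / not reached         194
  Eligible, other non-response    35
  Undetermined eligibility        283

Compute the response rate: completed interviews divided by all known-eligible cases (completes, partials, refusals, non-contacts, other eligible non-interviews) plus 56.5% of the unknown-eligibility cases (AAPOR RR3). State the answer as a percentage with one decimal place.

Numerator: 233
Eligible (known): 233 + 21 + 86 + 194 + 35 = 569
e × U: 0.5650 × 283 = 159.89
Denom: 569 + 159.89 = 728.89
RR3 = 233 / 728.89 = 0.3197

32.0%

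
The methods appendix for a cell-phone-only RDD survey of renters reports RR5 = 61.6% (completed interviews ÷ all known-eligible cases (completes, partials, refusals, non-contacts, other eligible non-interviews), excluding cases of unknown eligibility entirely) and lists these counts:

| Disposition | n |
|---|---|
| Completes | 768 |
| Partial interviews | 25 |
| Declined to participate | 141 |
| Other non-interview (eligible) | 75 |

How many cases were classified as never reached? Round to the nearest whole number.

238

RR5 = 768 / D = 0.616
D = 768 / 0.616 = 1246.8
Rest of base = 1009
never reached = 1246.8 − 1009 ≈ 238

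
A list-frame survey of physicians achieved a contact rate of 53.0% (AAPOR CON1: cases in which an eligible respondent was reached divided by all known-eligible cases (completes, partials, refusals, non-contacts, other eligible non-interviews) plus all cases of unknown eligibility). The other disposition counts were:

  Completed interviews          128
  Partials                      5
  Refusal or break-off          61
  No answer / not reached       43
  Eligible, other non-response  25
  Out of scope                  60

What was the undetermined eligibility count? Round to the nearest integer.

Numerator = 128 + 5 + 61 + 25 = 219
CON1 = 219 / D = 0.530
D = 219 / 0.530 = 413.2
Other denominator terms total 262
undetermined eligibility = 413.2 − 262 ≈ 151

151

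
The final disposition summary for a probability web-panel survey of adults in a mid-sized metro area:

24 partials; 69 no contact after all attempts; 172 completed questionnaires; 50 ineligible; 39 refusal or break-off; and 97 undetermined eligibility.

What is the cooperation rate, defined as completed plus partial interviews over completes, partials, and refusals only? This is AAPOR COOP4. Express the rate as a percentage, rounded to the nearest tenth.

Num: 172 + 24 = 196
Base: 172 + 24 + 39 = 235
COOP4 = 196 / 235 = 0.8340

83.4%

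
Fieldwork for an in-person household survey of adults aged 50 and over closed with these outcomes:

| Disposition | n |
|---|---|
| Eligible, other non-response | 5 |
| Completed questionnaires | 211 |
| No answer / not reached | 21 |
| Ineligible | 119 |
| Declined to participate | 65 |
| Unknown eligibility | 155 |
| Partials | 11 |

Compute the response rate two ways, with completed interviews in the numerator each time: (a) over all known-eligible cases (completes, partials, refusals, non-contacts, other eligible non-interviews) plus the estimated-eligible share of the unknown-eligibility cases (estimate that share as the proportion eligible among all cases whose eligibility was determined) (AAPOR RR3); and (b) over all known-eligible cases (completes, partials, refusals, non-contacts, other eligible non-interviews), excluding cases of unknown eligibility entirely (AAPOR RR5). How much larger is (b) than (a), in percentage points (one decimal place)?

Numerator: 211
Known eligible: 211 + 11 + 65 + 21 + 5 = 313
e = 313 / (313 + 119) = 313 / 432 = 0.7245
Estimated eligible among unknowns: 0.7245 × 155 = 112.30
Base: 313 + 112.30 = 425.30
RR3 = 211 / 425.30 = 0.4961
Base: 211 + 11 + 65 + 21 + 5 = 313
RR5 = 211 / 313 = 0.6741
Difference = 67.41 − 49.61 = 17.80 percentage points

17.8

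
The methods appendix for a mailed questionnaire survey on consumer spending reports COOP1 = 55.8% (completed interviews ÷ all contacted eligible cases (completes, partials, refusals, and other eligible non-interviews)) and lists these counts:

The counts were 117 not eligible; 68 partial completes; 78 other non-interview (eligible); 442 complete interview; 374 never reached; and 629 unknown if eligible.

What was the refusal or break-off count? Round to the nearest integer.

COOP1 = 442 / D = 0.558
D = 442 / 0.558 = 792.1
Other denominator terms total 588
refusal or break-off = 792.1 − 588 ≈ 204

204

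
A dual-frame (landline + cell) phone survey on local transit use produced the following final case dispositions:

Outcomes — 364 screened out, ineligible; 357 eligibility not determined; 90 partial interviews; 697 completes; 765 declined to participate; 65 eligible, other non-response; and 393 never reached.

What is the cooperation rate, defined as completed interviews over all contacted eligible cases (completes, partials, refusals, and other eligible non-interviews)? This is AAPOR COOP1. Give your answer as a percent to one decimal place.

43.1%

Num: 697
Denominator: 697 + 90 + 765 + 65 = 1617
COOP1 = 697 / 1617 = 0.4310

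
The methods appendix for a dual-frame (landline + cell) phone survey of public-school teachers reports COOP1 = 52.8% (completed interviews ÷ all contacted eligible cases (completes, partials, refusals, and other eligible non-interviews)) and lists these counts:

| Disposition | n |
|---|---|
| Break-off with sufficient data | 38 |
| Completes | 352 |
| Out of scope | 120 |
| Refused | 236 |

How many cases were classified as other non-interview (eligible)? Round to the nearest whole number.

COOP1 = 352 / D = 0.528
D = 352 / 0.528 = 666.7
Remaining denominator categories sum to 626
other non-interview (eligible) = 666.7 − 626 ≈ 41

41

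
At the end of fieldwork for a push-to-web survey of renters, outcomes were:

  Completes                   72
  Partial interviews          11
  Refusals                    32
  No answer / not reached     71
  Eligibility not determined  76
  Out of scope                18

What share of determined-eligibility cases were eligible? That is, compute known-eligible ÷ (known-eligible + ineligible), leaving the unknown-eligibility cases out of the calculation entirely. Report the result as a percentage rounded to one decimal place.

Eligible (known) → 72 + 11 + 32 + 71 = 186
e = 186 / (186 + 18) = 186 / 204 = 0.9118

91.2%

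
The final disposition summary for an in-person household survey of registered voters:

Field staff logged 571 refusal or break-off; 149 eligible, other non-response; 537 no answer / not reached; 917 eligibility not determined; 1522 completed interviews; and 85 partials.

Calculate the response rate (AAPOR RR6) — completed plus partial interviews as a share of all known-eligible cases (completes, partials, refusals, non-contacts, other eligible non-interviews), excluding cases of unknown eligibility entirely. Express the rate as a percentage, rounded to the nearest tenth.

Numerator: 1522 + 85 = 1607
Base: 1522 + 85 + 571 + 537 + 149 = 2864
RR6 = 1607 / 2864 = 0.5611

56.1%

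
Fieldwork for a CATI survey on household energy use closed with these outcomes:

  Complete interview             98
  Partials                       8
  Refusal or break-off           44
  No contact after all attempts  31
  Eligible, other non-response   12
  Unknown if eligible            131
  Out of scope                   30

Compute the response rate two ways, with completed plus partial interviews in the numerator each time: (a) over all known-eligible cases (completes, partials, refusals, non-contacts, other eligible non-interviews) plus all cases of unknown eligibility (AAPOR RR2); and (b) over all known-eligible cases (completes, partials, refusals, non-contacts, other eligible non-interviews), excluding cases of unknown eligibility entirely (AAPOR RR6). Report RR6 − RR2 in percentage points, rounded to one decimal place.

Num: 98 + 8 = 106
Denom: 98 + 8 + 44 + 31 + 12 + 131 = 324
RR2 = 106 / 324 = 0.3272
Denom: 98 + 8 + 44 + 31 + 12 = 193
RR6 = 106 / 193 = 0.5492
Difference = 54.92 − 32.72 = 22.20 percentage points

22.2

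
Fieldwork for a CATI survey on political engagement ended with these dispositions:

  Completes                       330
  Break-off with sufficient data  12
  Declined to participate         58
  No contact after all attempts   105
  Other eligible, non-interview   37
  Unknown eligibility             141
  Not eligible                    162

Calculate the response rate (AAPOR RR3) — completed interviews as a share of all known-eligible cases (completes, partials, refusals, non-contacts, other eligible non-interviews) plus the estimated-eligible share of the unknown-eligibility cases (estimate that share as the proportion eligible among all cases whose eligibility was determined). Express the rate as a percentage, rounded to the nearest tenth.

50.7%

Top: 330
Eligible (known): 330 + 12 + 58 + 105 + 37 = 542
e = 542 / (542 + 162) = 542 / 704 = 0.7699
Estimated eligible among unknowns: 0.7699 × 141 = 108.56
Denominator: 542 + 108.56 = 650.56
RR3 = 330 / 650.56 = 0.5073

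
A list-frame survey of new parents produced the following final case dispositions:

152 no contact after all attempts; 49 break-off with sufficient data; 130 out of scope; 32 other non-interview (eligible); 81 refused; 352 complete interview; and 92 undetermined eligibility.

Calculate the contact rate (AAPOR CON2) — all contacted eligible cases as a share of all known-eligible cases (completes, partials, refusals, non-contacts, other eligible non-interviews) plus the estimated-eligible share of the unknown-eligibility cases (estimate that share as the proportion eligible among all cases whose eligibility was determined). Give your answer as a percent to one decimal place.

69.2%

Top → 352 + 49 + 81 + 32 = 514
Eligible (known) → 352 + 49 + 81 + 152 + 32 = 666
e = 666 / (666 + 130) = 666 / 796 = 0.8367
e × U → 0.8367 × 92 = 76.98
Denominator → 666 + 76.98 = 742.98
CON2 = 514 / 742.98 = 0.6918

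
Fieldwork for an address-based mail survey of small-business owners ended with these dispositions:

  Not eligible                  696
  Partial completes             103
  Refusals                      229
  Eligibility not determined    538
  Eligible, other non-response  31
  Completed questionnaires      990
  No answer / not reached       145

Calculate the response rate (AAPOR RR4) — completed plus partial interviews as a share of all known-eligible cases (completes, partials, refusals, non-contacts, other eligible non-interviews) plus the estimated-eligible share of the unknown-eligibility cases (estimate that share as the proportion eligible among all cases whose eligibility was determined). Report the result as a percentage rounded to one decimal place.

58.6%

Num: 990 + 103 = 1093
Determined eligible: 990 + 103 + 229 + 145 + 31 = 1498
e = 1498 / (1498 + 696) = 1498 / 2194 = 0.6828
Eligible share of unknowns: 0.6828 × 538 = 367.35
Base: 1498 + 367.35 = 1865.35
RR4 = 1093 / 1865.35 = 0.5859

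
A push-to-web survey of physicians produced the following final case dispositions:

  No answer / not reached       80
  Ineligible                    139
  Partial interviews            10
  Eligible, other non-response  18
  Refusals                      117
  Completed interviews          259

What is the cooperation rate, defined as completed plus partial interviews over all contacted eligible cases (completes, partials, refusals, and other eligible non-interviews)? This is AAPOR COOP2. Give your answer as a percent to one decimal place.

Num → 259 + 10 = 269
Base → 259 + 10 + 117 + 18 = 404
COOP2 = 269 / 404 = 0.6658

66.6%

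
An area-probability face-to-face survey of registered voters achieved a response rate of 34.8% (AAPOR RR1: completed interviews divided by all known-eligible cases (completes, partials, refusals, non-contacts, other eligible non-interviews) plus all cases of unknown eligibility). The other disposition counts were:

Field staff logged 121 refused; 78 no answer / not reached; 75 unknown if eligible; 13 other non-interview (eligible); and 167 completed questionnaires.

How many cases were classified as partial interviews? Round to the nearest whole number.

26

RR1 = 167 / D = 0.348
D = 167 / 0.348 = 479.9
Other denominator terms total 454
partial interviews = 479.9 − 454 ≈ 26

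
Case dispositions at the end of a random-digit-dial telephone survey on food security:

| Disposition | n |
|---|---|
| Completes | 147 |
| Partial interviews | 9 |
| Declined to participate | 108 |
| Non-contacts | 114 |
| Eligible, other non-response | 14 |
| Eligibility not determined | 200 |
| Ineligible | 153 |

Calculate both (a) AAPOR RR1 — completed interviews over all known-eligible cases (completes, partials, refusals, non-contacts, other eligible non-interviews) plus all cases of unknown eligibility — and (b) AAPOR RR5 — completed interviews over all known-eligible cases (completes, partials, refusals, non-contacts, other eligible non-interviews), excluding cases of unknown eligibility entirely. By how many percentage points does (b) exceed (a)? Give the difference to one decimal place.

Num → 147
Denom → 147 + 9 + 108 + 114 + 14 + 200 = 592
RR1 = 147 / 592 = 0.2483
Denom → 147 + 9 + 108 + 114 + 14 = 392
RR5 = 147 / 392 = 0.3750
Difference = 37.50 − 24.83 = 12.67 percentage points

12.7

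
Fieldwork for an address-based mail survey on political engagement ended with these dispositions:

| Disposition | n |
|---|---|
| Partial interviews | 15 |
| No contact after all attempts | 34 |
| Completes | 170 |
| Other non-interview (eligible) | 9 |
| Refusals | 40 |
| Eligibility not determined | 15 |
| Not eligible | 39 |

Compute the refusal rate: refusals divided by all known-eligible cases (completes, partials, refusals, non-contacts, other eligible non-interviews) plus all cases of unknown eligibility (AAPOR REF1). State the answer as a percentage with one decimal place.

Num: 40
Base: 170 + 15 + 40 + 34 + 9 + 15 = 283
REF1 = 40 / 283 = 0.1413

14.1%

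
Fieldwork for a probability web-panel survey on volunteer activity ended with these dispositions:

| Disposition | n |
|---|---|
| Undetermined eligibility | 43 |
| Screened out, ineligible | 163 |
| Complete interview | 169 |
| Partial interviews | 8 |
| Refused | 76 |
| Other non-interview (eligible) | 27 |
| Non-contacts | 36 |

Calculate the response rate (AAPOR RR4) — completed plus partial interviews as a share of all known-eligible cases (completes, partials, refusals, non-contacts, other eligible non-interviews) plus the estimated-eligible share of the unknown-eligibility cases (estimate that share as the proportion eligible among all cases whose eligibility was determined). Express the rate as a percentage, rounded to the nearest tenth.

Numerator = 169 + 8 = 177
Known eligible = 169 + 8 + 76 + 36 + 27 = 316
e = 316 / (316 + 163) = 316 / 479 = 0.6597
Eligible share of unknowns = 0.6597 × 43 = 28.37
Denominator = 316 + 28.37 = 344.37
RR4 = 177 / 344.37 = 0.5140

51.4%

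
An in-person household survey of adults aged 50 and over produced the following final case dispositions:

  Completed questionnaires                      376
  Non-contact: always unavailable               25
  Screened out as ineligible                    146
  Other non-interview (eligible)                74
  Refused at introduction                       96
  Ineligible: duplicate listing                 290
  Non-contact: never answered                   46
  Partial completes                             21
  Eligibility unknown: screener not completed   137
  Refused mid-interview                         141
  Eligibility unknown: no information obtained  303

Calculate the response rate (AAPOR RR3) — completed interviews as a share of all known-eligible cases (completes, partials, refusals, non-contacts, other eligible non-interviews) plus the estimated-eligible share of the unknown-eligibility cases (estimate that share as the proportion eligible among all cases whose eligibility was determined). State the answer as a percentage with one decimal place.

Refusals = 96 + 141 = 237
Never reached = 46 + 25 = 71
Unknown eligibility = 137 + 303 = 440
Ineligible = 146 + 290 = 436
Numerator → 376
Known eligible → 376 + 21 + 237 + 71 + 74 = 779
e = 779 / (779 + 436) = 779 / 1215 = 0.6412
e × U → 0.6412 × 440 = 282.13
Denominator → 779 + 282.13 = 1061.13
RR3 = 376 / 1061.13 = 0.3543

35.4%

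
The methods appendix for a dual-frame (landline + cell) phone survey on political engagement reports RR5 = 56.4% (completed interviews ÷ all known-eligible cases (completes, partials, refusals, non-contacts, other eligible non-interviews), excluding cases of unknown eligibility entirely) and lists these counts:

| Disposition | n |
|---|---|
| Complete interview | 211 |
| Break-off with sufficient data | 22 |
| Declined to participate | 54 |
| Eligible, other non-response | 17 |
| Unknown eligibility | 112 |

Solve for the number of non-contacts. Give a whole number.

70

RR5 = 211 / D = 0.564
D = 211 / 0.564 = 374.1
Other denominator terms total 304
non-contacts = 374.1 − 304 ≈ 70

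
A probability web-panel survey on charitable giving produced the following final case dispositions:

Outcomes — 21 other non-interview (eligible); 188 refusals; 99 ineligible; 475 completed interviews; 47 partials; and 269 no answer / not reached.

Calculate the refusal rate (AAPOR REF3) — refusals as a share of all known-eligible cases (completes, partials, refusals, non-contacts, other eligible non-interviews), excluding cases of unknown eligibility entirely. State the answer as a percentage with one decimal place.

Numerator: 188
Denominator: 475 + 47 + 188 + 269 + 21 = 1000
REF3 = 188 / 1000 = 0.1880

18.8%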